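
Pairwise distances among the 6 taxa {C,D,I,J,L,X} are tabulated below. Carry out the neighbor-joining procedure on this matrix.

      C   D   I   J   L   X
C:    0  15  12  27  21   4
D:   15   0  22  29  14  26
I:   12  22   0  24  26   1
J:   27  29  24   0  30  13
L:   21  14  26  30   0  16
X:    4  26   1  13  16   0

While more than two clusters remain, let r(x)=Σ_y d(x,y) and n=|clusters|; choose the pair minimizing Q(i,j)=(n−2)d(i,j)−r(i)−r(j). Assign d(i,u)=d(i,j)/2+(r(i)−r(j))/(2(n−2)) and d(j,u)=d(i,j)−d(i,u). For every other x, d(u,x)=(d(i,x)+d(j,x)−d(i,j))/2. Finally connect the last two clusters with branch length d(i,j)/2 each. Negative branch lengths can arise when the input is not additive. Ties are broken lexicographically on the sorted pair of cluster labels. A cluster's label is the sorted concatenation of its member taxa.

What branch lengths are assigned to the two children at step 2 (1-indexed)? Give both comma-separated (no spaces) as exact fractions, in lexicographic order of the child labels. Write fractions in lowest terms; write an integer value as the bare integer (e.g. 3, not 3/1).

15/4,29/4

step 1: merge (D,L) at d=14, Q=-157; branch lengths D→55/8, L→57/8; new cluster DL
  updated: d(C,DL)=11, d(DL,I)=17, d(DL,J)=45/2, d(DL,X)=14
step 2: merge (C,DL) at d=11, Q=-171/2; branch lengths C→15/4, DL→29/4; new cluster CDL
  updated: d(CDL,I)=9, d(CDL,J)=77/4, d(CDL,X)=7/2
step 3: merge (CDL,J) at d=77/4, Q=-99/2; branch lengths CDL→7/2, J→63/4; new cluster CDJL
  updated: d(CDJL,I)=55/8, d(CDJL,X)=-11/8
step 4: merge (CDJL,I) at d=55/8, Q=-13/2; branch lengths CDJL→9/4, I→37/8; new cluster CDIJL
  updated: d(CDIJL,X)=-29/8
step 5: merge (CDIJL,X) at d=-29/8; branch lengths CDIJL→-29/16, X→-29/16; new cluster CDIJLX
final tree: ((((C:15/4,(D:55/8,L:57/8):29/4):7/2,J:63/4):9/4,I:37/8):-29/16,X:-29/16)
total length: 95/2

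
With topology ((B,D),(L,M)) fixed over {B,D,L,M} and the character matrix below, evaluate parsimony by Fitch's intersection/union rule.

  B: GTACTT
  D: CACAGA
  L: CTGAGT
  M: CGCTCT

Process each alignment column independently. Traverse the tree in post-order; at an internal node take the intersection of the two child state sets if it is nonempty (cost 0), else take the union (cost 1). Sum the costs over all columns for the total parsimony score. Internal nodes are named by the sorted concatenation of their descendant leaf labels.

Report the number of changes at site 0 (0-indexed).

1

BD@0: {G} ∪ {C} = {C,G} (union, +1)
LM@0: {C} ∩ {C} = {C} (intersection, +0)
BDLM@0: {C,G} ∩ {C} = {C} (intersection, +0)
BD@1: {T} ∪ {A} = {A,T} (union, +1)
LM@1: {T} ∪ {G} = {G,T} (union, +1)
BDLM@1: {A,T} ∩ {G,T} = {T} (intersection, +0)
BD@2: {A} ∪ {C} = {A,C} (union, +1)
LM@2: {G} ∪ {C} = {C,G} (union, +1)
BDLM@2: {A,C} ∩ {C,G} = {C} (intersection, +0)
BD@3: {C} ∪ {A} = {A,C} (union, +1)
LM@3: {A} ∪ {T} = {A,T} (union, +1)
BDLM@3: {A,C} ∩ {A,T} = {A} (intersection, +0)
BD@4: {T} ∪ {G} = {G,T} (union, +1)
LM@4: {G} ∪ {C} = {C,G} (union, +1)
BDLM@4: {G,T} ∩ {C,G} = {G} (intersection, +0)
BD@5: {T} ∪ {A} = {A,T} (union, +1)
LM@5: {T} ∩ {T} = {T} (intersection, +0)
BDLM@5: {A,T} ∩ {T} = {T} (intersection, +0)
per-site changes: [1, 2, 2, 2, 2, 1]; total = 10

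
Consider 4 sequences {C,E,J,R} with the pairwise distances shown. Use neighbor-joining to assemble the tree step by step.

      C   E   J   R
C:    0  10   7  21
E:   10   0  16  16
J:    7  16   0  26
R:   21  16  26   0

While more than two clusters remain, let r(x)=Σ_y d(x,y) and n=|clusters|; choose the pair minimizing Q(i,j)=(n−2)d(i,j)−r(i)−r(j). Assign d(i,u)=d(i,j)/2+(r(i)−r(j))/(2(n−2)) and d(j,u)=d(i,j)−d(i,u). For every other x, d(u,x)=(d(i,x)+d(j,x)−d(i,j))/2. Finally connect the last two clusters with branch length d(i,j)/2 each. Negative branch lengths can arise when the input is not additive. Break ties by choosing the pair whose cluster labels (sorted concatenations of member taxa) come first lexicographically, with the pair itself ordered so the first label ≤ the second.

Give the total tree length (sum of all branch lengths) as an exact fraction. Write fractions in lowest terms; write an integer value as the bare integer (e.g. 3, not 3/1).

119/4

step 1: merge (C,J) at d=7, Q=-73; branch lengths C→3/4, J→25/4; new cluster CJ
  updated: d(CJ,E)=19/2, d(CJ,R)=20
step 2: merge (CJ,E) at d=19/2, Q=-91/2; branch lengths CJ→27/4, E→11/4; new cluster CEJ
  updated: d(CEJ,R)=53/4
step 3: merge (CEJ,R) at d=53/4; branch lengths CEJ→53/8, R→53/8; new cluster CEJR
final tree: (((C:3/4,J:25/4):27/4,E:11/4):53/8,R:53/8)
total length: 119/4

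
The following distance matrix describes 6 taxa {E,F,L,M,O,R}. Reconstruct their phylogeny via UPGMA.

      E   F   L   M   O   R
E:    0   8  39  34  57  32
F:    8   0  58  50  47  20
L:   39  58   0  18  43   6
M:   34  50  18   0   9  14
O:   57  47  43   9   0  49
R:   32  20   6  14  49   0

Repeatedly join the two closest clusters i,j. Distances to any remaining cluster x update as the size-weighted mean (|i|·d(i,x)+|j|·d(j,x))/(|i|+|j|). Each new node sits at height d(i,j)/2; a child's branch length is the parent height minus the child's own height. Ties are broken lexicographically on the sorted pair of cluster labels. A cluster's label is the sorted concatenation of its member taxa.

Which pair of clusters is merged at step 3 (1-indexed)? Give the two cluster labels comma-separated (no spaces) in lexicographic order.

iteration 1: select L,R (d=6); attach at lengths (3, 3); label the merged cluster LR
  updated: d(E,LR)=71/2, d(F,LR)=39, d(LR,M)=16, d(LR,O)=46
iteration 2: select E,F (d=8); attach at lengths (4, 4); label the merged cluster EF
  updated: d(EF,LR)=149/4, d(EF,M)=42, d(EF,O)=52
iteration 3: select M,O (d=9); attach at lengths (9/2, 9/2); label the merged cluster MO
  updated: d(EF,MO)=47, d(LR,MO)=31
iteration 4: select LR,MO (d=31); attach at lengths (25/2, 11); label the merged cluster LMOR
  updated: d(EF,LMOR)=337/8
iteration 5: select EF,LMOR (d=337/8); attach at lengths (273/16, 89/16); label the merged cluster EFLMOR
final tree: ((E:4,F:4):273/16,((L:3,R:3):25/2,(M:9/2,O:9/2):11):89/16)
total length: 553/8

M,O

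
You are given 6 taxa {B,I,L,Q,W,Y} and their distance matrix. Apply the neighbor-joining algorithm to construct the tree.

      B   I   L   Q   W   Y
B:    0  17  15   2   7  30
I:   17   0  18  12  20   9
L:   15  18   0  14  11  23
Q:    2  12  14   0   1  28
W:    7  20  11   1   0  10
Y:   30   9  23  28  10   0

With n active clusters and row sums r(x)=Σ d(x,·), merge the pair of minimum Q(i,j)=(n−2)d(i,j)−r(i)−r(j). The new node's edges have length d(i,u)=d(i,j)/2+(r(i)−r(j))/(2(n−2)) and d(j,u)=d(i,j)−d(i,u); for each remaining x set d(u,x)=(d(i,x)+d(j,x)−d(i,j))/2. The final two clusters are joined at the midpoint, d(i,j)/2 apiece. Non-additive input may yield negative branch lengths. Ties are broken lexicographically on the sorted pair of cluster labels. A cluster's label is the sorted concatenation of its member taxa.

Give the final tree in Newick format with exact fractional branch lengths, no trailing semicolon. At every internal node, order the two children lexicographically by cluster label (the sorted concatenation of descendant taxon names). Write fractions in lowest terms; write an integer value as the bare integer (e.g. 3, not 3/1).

((((B:11/4,Q:-3/4):57/16,W:-9/16):53/16,(I:3/2,Y:15/2):137/16):119/32,L:119/32)

step 1: merge (I,Y) at d=9, Q=-140; branch lengths I→3/2, Y→15/2; new cluster IY
  updated: d(B,IY)=19, d(IY,L)=16, d(IY,Q)=31/2, d(IY,W)=21/2
step 2: merge (B,Q) at d=2, Q=-139/2; branch lengths B→11/4, Q→-3/4; new cluster BQ
  updated: d(BQ,IY)=65/4, d(BQ,L)=27/2, d(BQ,W)=3
step 3: merge (BQ,W) at d=3, Q=-205/4; branch lengths BQ→57/16, W→-9/16; new cluster BQW
  updated: d(BQW,IY)=95/8, d(BQW,L)=43/4
step 4: merge (BQW,IY) at d=95/8, Q=-309/8; branch lengths BQW→53/16, IY→137/16; new cluster BIQWY
  updated: d(BIQWY,L)=119/16
step 5: merge (BIQWY,L) at d=119/16; branch lengths BIQWY→119/32, L→119/32; new cluster BILQWY
final tree: ((((B:11/4,Q:-3/4):57/16,W:-9/16):53/16,(I:3/2,Y:15/2):137/16):119/32,L:119/32)
total length: 533/16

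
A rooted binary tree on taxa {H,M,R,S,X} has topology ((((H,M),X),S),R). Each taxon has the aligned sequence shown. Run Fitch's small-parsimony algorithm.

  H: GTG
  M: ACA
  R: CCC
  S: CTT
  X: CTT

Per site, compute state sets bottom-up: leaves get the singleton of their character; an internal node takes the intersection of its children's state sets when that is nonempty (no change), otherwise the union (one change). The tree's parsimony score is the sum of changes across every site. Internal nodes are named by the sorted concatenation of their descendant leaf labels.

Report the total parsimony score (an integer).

7

HM@0: {G} ∪ {A} = {A,G} (union, +1)
HMX@0: {A,G} ∪ {C} = {A,C,G} (union, +1)
HMSX@0: {A,C,G} ∩ {C} = {C} (intersection, +0)
HMRSX@0: {C} ∩ {C} = {C} (intersection, +0)
HM@1: {T} ∪ {C} = {C,T} (union, +1)
HMX@1: {C,T} ∩ {T} = {T} (intersection, +0)
HMSX@1: {T} ∩ {T} = {T} (intersection, +0)
HMRSX@1: {T} ∪ {C} = {C,T} (union, +1)
HM@2: {G} ∪ {A} = {A,G} (union, +1)
HMX@2: {A,G} ∪ {T} = {A,G,T} (union, +1)
HMSX@2: {A,G,T} ∩ {T} = {T} (intersection, +0)
HMRSX@2: {T} ∪ {C} = {C,T} (union, +1)
per-site changes: [2, 2, 3]; total = 7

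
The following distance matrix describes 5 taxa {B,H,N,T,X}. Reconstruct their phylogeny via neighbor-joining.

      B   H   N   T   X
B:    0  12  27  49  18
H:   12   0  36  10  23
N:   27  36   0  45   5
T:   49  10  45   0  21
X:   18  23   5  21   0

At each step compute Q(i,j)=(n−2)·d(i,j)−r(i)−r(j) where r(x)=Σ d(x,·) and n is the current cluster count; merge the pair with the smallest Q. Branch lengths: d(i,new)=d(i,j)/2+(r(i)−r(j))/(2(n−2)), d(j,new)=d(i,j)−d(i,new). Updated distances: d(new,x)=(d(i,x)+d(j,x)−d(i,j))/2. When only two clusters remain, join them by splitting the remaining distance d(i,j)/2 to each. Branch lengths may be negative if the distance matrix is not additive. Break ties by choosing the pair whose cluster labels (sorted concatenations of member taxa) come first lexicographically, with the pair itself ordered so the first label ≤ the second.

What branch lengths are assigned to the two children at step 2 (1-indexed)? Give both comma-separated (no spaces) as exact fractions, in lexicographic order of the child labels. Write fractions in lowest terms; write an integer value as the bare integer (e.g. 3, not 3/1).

1. join H+T (d=10, Q=-176) ⇒ HT; edges |H|=-7/3, |T|=37/3
  updated: d(B,HT)=51/2, d(HT,N)=71/2, d(HT,X)=17
2. join B+HT (d=51/2, Q=-195/2) ⇒ BHT; edges |B|=87/8, |HT|=117/8
  updated: d(BHT,N)=37/2, d(BHT,X)=19/4
3. join BHT+N (d=37/2, Q=-113/4) ⇒ BHNT; edges |BHT|=73/8, |N|=75/8
  updated: d(BHNT,X)=-35/8
4. join BHNT+X (d=-35/8) ⇒ BHNTX; edges |BHNT|=-35/16, |X|=-35/16
final tree: (((B:87/8,(H:-7/3,T:37/3):117/8):73/8,N:75/8):-35/16,X:-35/16)
total length: 397/8

87/8,117/8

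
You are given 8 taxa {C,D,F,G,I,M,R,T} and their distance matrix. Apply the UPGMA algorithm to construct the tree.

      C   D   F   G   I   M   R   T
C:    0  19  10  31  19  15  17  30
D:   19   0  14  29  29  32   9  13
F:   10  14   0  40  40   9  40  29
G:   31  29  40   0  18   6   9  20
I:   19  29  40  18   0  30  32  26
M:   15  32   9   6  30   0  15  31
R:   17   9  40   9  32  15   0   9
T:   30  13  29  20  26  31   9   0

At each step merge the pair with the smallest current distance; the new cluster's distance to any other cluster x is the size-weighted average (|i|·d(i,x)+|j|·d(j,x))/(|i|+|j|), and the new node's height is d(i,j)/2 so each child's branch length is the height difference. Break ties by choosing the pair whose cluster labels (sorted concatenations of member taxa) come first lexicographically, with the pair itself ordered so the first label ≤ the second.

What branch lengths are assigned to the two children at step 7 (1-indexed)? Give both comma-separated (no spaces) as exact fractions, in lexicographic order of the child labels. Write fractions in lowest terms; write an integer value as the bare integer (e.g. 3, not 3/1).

58/35,97/7

step 1: merge (G,M) at d=6; branch lengths G→3, M→3; new cluster GM
  updated: d(C,GM)=23, d(D,GM)=61/2, d(F,GM)=49/2, d(GM,I)=24, d(GM,R)=12, d(GM,T)=51/2
step 2: merge (D,R) at d=9; branch lengths D→9/2, R→9/2; new cluster DR
  updated: d(C,DR)=18, d(DR,F)=27, d(DR,GM)=85/4, d(DR,I)=61/2, d(DR,T)=11
step 3: merge (C,F) at d=10; branch lengths C→5, F→5; new cluster CF
  updated: d(CF,DR)=45/2, d(CF,GM)=95/4, d(CF,I)=59/2, d(CF,T)=59/2
step 4: merge (DR,T) at d=11; branch lengths DR→1, T→11/2; new cluster DRT
  updated: d(CF,DRT)=149/6, d(DRT,GM)=68/3, d(DRT,I)=29
step 5: merge (DRT,GM) at d=68/3; branch lengths DRT→35/6, GM→25/3; new cluster DGMRT
  updated: d(CF,DGMRT)=122/5, d(DGMRT,I)=27
step 6: merge (CF,DGMRT) at d=122/5; branch lengths CF→36/5, DGMRT→13/15; new cluster CDFGMRT
  updated: d(CDFGMRT,I)=194/7
step 7: merge (CDFGMRT,I) at d=194/7; branch lengths CDFGMRT→58/35, I→97/7; new cluster CDFGIMRT
final tree: (((C:5,F:5):36/5,(((D:9/2,R:9/2):1,T:11/2):35/6,(G:3,M:3):25/3):13/15):58/35,I:97/7)
total length: 7271/105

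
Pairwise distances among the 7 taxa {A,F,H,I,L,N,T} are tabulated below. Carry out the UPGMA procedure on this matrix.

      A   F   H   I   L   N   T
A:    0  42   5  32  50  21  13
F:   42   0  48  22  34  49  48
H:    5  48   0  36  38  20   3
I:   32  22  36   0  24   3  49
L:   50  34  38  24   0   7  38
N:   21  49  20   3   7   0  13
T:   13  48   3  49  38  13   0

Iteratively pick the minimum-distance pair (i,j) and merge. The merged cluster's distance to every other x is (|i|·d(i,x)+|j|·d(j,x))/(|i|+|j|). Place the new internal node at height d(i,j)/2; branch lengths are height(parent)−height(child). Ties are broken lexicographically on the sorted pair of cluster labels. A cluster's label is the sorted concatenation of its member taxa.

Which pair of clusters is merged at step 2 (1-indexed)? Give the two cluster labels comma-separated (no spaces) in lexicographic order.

step 1: merge (H,T) at d=3; branch lengths H→3/2, T→3/2; new cluster HT
  updated: d(A,HT)=9, d(F,HT)=48, d(HT,I)=85/2, d(HT,L)=38, d(HT,N)=33/2
step 2: merge (I,N) at d=3; branch lengths I→3/2, N→3/2; new cluster IN
  updated: d(A,IN)=53/2, d(F,IN)=71/2, d(HT,IN)=59/2, d(IN,L)=31/2
step 3: merge (A,HT) at d=9; branch lengths A→9/2, HT→3; new cluster AHT
  updated: d(AHT,F)=46, d(AHT,IN)=57/2, d(AHT,L)=42
step 4: merge (IN,L) at d=31/2; branch lengths IN→25/4, L→31/4; new cluster ILN
  updated: d(AHT,ILN)=33, d(F,ILN)=35
step 5: merge (AHT,ILN) at d=33; branch lengths AHT→12, ILN→35/4; new cluster AHILNT
  updated: d(AHILNT,F)=81/2
step 6: merge (AHILNT,F) at d=81/2; branch lengths AHILNT→15/4, F→81/4; new cluster AFHILNT
final tree: (((A:9/2,(H:3/2,T:3/2):3):12,((I:3/2,N:3/2):25/4,L:31/4):35/4):15/4,F:81/4)
total length: 289/4

I,N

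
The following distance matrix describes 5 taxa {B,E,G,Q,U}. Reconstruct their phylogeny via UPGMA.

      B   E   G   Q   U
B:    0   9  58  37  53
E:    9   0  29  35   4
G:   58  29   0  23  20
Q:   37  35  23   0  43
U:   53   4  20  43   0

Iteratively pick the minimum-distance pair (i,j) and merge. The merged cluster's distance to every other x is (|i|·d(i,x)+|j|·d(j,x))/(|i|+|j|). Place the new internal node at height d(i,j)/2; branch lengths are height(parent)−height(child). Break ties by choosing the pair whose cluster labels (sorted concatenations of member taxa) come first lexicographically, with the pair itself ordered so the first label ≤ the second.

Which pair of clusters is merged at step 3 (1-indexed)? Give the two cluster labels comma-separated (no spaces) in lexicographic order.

B,EU

step 1: merge (E,U) at d=4; branch lengths E→2, U→2; new cluster EU
  updated: d(B,EU)=31, d(EU,G)=49/2, d(EU,Q)=39
step 2: merge (G,Q) at d=23; branch lengths G→23/2, Q→23/2; new cluster GQ
  updated: d(B,GQ)=95/2, d(EU,GQ)=127/4
step 3: merge (B,EU) at d=31; branch lengths B→31/2, EU→27/2; new cluster BEU
  updated: d(BEU,GQ)=37
step 4: merge (BEU,GQ) at d=37; branch lengths BEU→3, GQ→7; new cluster BEGQU
final tree: ((B:31/2,(E:2,U:2):27/2):3,(G:23/2,Q:23/2):7)
total length: 66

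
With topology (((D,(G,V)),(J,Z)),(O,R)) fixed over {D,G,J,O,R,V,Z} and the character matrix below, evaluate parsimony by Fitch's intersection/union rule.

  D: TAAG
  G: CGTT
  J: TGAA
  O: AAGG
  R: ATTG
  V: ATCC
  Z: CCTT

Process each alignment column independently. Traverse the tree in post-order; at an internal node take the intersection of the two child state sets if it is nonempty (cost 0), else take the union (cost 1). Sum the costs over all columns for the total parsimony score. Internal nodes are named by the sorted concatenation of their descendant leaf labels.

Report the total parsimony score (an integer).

[col 0] GV: children G:{C}, V:{A} ∪→ {A,C}; cost 1
[col 0] DGV: children D:{T}, GV:{A,C} ∪→ {A,C,T}; cost 1
[col 0] JZ: children J:{T}, Z:{C} ∪→ {C,T}; cost 1
[col 0] DGJVZ: children DGV:{A,C,T}, JZ:{C,T} ∩→ {C,T}; cost 0
[col 0] OR: children O:{A}, R:{A} ∩→ {A}; cost 0
[col 0] DGJORVZ: children DGJVZ:{C,T}, OR:{A} ∪→ {A,C,T}; cost 1
[col 1] GV: children G:{G}, V:{T} ∪→ {G,T}; cost 1
[col 1] DGV: children D:{A}, GV:{G,T} ∪→ {A,G,T}; cost 1
[col 1] JZ: children J:{G}, Z:{C} ∪→ {C,G}; cost 1
[col 1] DGJVZ: children DGV:{A,G,T}, JZ:{C,G} ∩→ {G}; cost 0
[col 1] OR: children O:{A}, R:{T} ∪→ {A,T}; cost 1
[col 1] DGJORVZ: children DGJVZ:{G}, OR:{A,T} ∪→ {A,G,T}; cost 1
[col 2] GV: children G:{T}, V:{C} ∪→ {C,T}; cost 1
[col 2] DGV: children D:{A}, GV:{C,T} ∪→ {A,C,T}; cost 1
[col 2] JZ: children J:{A}, Z:{T} ∪→ {A,T}; cost 1
[col 2] DGJVZ: children DGV:{A,C,T}, JZ:{A,T} ∩→ {A,T}; cost 0
[col 2] OR: children O:{G}, R:{T} ∪→ {G,T}; cost 1
[col 2] DGJORVZ: children DGJVZ:{A,T}, OR:{G,T} ∩→ {T}; cost 0
[col 3] GV: children G:{T}, V:{C} ∪→ {C,T}; cost 1
[col 3] DGV: children D:{G}, GV:{C,T} ∪→ {C,G,T}; cost 1
[col 3] JZ: children J:{A}, Z:{T} ∪→ {A,T}; cost 1
[col 3] DGJVZ: children DGV:{C,G,T}, JZ:{A,T} ∩→ {T}; cost 0
[col 3] OR: children O:{G}, R:{G} ∩→ {G}; cost 0
[col 3] DGJORVZ: children DGJVZ:{T}, OR:{G} ∪→ {G,T}; cost 1
per-site changes: [4, 5, 4, 4]; total = 17

17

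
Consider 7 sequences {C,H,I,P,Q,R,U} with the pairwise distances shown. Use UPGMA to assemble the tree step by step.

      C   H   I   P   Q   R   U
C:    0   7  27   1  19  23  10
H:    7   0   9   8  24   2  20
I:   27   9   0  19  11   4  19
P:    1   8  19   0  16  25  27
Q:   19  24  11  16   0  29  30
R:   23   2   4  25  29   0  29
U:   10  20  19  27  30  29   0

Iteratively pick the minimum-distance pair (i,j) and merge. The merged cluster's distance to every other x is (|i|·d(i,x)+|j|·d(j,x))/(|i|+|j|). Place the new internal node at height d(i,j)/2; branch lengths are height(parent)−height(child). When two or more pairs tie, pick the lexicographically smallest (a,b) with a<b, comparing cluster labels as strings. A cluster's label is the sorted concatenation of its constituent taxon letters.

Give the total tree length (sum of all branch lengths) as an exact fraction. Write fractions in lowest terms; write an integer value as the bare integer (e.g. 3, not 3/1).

821/18

step 1: merge (C,P) at d=1; branch lengths C→1/2, P→1/2; new cluster CP
  updated: d(CP,H)=15/2, d(CP,I)=23, d(CP,Q)=35/2, d(CP,R)=24, d(CP,U)=37/2
step 2: merge (H,R) at d=2; branch lengths H→1, R→1; new cluster HR
  updated: d(CP,HR)=63/4, d(HR,I)=13/2, d(HR,Q)=53/2, d(HR,U)=49/2
step 3: merge (HR,I) at d=13/2; branch lengths HR→9/4, I→13/4; new cluster HIR
  updated: d(CP,HIR)=109/6, d(HIR,Q)=64/3, d(HIR,U)=68/3
step 4: merge (CP,Q) at d=35/2; branch lengths CP→33/4, Q→35/4; new cluster CPQ
  updated: d(CPQ,HIR)=173/9, d(CPQ,U)=67/3
step 5: merge (CPQ,HIR) at d=173/9; branch lengths CPQ→31/36, HIR→229/36; new cluster CHIPQR
  updated: d(CHIPQR,U)=45/2
step 6: merge (CHIPQR,U) at d=45/2; branch lengths CHIPQR→59/36, U→45/4; new cluster CHIPQRU
final tree: ((((C:1/2,P:1/2):33/4,Q:35/4):31/36,((H:1,R:1):9/4,I:13/4):229/36):59/36,U:45/4)
total length: 821/18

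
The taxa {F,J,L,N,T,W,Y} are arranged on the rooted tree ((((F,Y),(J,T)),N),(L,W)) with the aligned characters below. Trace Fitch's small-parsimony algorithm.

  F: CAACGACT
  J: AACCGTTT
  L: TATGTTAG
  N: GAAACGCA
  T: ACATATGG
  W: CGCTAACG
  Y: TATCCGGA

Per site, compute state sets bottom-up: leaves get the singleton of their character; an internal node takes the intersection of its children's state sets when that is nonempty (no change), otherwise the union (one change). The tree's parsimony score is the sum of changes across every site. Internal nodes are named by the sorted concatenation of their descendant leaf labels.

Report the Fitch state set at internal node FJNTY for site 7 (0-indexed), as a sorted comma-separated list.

[col 0] FY: children F:{C}, Y:{T} ∪→ {C,T}; cost 1
[col 0] JT: children J:{A}, T:{A} ∩→ {A}; cost 0
[col 0] FJTY: children FY:{C,T}, JT:{A} ∪→ {A,C,T}; cost 1
[col 0] FJNTY: children FJTY:{A,C,T}, N:{G} ∪→ {A,C,G,T}; cost 1
[col 0] LW: children L:{T}, W:{C} ∪→ {C,T}; cost 1
[col 0] FJLNTWY: children FJNTY:{A,C,G,T}, LW:{C,T} ∩→ {C,T}; cost 0
[col 1] FY: children F:{A}, Y:{A} ∩→ {A}; cost 0
[col 1] JT: children J:{A}, T:{C} ∪→ {A,C}; cost 1
[col 1] FJTY: children FY:{A}, JT:{A,C} ∩→ {A}; cost 0
[col 1] FJNTY: children FJTY:{A}, N:{A} ∩→ {A}; cost 0
[col 1] LW: children L:{A}, W:{G} ∪→ {A,G}; cost 1
[col 1] FJLNTWY: children FJNTY:{A}, LW:{A,G} ∩→ {A}; cost 0
[col 2] FY: children F:{A}, Y:{T} ∪→ {A,T}; cost 1
[col 2] JT: children J:{C}, T:{A} ∪→ {A,C}; cost 1
[col 2] FJTY: children FY:{A,T}, JT:{A,C} ∩→ {A}; cost 0
[col 2] FJNTY: children FJTY:{A}, N:{A} ∩→ {A}; cost 0
[col 2] LW: children L:{T}, W:{C} ∪→ {C,T}; cost 1
[col 2] FJLNTWY: children FJNTY:{A}, LW:{C,T} ∪→ {A,C,T}; cost 1
[col 3] FY: children F:{C}, Y:{C} ∩→ {C}; cost 0
[col 3] JT: children J:{C}, T:{T} ∪→ {C,T}; cost 1
[col 3] FJTY: children FY:{C}, JT:{C,T} ∩→ {C}; cost 0
[col 3] FJNTY: children FJTY:{C}, N:{A} ∪→ {A,C}; cost 1
[col 3] LW: children L:{G}, W:{T} ∪→ {G,T}; cost 1
[col 3] FJLNTWY: children FJNTY:{A,C}, LW:{G,T} ∪→ {A,C,G,T}; cost 1
[col 4] FY: children F:{G}, Y:{C} ∪→ {C,G}; cost 1
[col 4] JT: children J:{G}, T:{A} ∪→ {A,G}; cost 1
[col 4] FJTY: children FY:{C,G}, JT:{A,G} ∩→ {G}; cost 0
[col 4] FJNTY: children FJTY:{G}, N:{C} ∪→ {C,G}; cost 1
[col 4] LW: children L:{T}, W:{A} ∪→ {A,T}; cost 1
[col 4] FJLNTWY: children FJNTY:{C,G}, LW:{A,T} ∪→ {A,C,G,T}; cost 1
[col 5] FY: children F:{A}, Y:{G} ∪→ {A,G}; cost 1
[col 5] JT: children J:{T}, T:{T} ∩→ {T}; cost 0
[col 5] FJTY: children FY:{A,G}, JT:{T} ∪→ {A,G,T}; cost 1
[col 5] FJNTY: children FJTY:{A,G,T}, N:{G} ∩→ {G}; cost 0
[col 5] LW: children L:{T}, W:{A} ∪→ {A,T}; cost 1
[col 5] FJLNTWY: children FJNTY:{G}, LW:{A,T} ∪→ {A,G,T}; cost 1
[col 6] FY: children F:{C}, Y:{G} ∪→ {C,G}; cost 1
[col 6] JT: children J:{T}, T:{G} ∪→ {G,T}; cost 1
[col 6] FJTY: children FY:{C,G}, JT:{G,T} ∩→ {G}; cost 0
[col 6] FJNTY: children FJTY:{G}, N:{C} ∪→ {C,G}; cost 1
[col 6] LW: children L:{A}, W:{C} ∪→ {A,C}; cost 1
[col 6] FJLNTWY: children FJNTY:{C,G}, LW:{A,C} ∩→ {C}; cost 0
[col 7] FY: children F:{T}, Y:{A} ∪→ {A,T}; cost 1
[col 7] JT: children J:{T}, T:{G} ∪→ {G,T}; cost 1
[col 7] FJTY: children FY:{A,T}, JT:{G,T} ∩→ {T}; cost 0
[col 7] FJNTY: children FJTY:{T}, N:{A} ∪→ {A,T}; cost 1
[col 7] LW: children L:{G}, W:{G} ∩→ {G}; cost 0
[col 7] FJLNTWY: children FJNTY:{A,T}, LW:{G} ∪→ {A,G,T}; cost 1
per-site changes: [4, 2, 4, 4, 5, 4, 4, 4]; total = 31

A,T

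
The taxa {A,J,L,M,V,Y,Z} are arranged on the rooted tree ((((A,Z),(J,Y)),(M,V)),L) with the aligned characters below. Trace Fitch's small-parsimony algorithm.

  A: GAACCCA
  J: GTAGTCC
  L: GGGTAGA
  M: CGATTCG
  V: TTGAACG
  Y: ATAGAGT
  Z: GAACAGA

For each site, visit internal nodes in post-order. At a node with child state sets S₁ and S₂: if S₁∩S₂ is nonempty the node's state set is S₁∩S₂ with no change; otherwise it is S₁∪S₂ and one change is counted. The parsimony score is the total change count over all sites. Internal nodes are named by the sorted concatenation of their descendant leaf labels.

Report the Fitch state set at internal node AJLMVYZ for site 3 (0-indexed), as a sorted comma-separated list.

T

site 0, node AZ: A={G} ∩ Z={G} → {G} (+0)
site 0, node JY: J={G} ∪ Y={A} → {A,G} (+1)
site 0, node AJYZ: AZ={G} ∩ JY={A,G} → {G} (+0)
site 0, node MV: M={C} ∪ V={T} → {C,T} (+1)
site 0, node AJMVYZ: AJYZ={G} ∪ MV={C,T} → {C,G,T} (+1)
site 0, node AJLMVYZ: AJMVYZ={C,G,T} ∩ L={G} → {G} (+0)
site 1, node AZ: A={A} ∩ Z={A} → {A} (+0)
site 1, node JY: J={T} ∩ Y={T} → {T} (+0)
site 1, node AJYZ: AZ={A} ∪ JY={T} → {A,T} (+1)
site 1, node MV: M={G} ∪ V={T} → {G,T} (+1)
site 1, node AJMVYZ: AJYZ={A,T} ∩ MV={G,T} → {T} (+0)
site 1, node AJLMVYZ: AJMVYZ={T} ∪ L={G} → {G,T} (+1)
site 2, node AZ: A={A} ∩ Z={A} → {A} (+0)
site 2, node JY: J={A} ∩ Y={A} → {A} (+0)
site 2, node AJYZ: AZ={A} ∩ JY={A} → {A} (+0)
site 2, node MV: M={A} ∪ V={G} → {A,G} (+1)
site 2, node AJMVYZ: AJYZ={A} ∩ MV={A,G} → {A} (+0)
site 2, node AJLMVYZ: AJMVYZ={A} ∪ L={G} → {A,G} (+1)
site 3, node AZ: A={C} ∩ Z={C} → {C} (+0)
site 3, node JY: J={G} ∩ Y={G} → {G} (+0)
site 3, node AJYZ: AZ={C} ∪ JY={G} → {C,G} (+1)
site 3, node MV: M={T} ∪ V={A} → {A,T} (+1)
site 3, node AJMVYZ: AJYZ={C,G} ∪ MV={A,T} → {A,C,G,T} (+1)
site 3, node AJLMVYZ: AJMVYZ={A,C,G,T} ∩ L={T} → {T} (+0)
site 4, node AZ: A={C} ∪ Z={A} → {A,C} (+1)
site 4, node JY: J={T} ∪ Y={A} → {A,T} (+1)
site 4, node AJYZ: AZ={A,C} ∩ JY={A,T} → {A} (+0)
site 4, node MV: M={T} ∪ V={A} → {A,T} (+1)
site 4, node AJMVYZ: AJYZ={A} ∩ MV={A,T} → {A} (+0)
site 4, node AJLMVYZ: AJMVYZ={A} ∩ L={A} → {A} (+0)
site 5, node AZ: A={C} ∪ Z={G} → {C,G} (+1)
site 5, node JY: J={C} ∪ Y={G} → {C,G} (+1)
site 5, node AJYZ: AZ={C,G} ∩ JY={C,G} → {C,G} (+0)
site 5, node MV: M={C} ∩ V={C} → {C} (+0)
site 5, node AJMVYZ: AJYZ={C,G} ∩ MV={C} → {C} (+0)
site 5, node AJLMVYZ: AJMVYZ={C} ∪ L={G} → {C,G} (+1)
site 6, node AZ: A={A} ∩ Z={A} → {A} (+0)
site 6, node JY: J={C} ∪ Y={T} → {C,T} (+1)
site 6, node AJYZ: AZ={A} ∪ JY={C,T} → {A,C,T} (+1)
site 6, node MV: M={G} ∩ V={G} → {G} (+0)
site 6, node AJMVYZ: AJYZ={A,C,T} ∪ MV={G} → {A,C,G,T} (+1)
site 6, node AJLMVYZ: AJMVYZ={A,C,G,T} ∩ L={A} → {A} (+0)
per-site changes: [3, 3, 2, 3, 3, 3, 3]; total = 20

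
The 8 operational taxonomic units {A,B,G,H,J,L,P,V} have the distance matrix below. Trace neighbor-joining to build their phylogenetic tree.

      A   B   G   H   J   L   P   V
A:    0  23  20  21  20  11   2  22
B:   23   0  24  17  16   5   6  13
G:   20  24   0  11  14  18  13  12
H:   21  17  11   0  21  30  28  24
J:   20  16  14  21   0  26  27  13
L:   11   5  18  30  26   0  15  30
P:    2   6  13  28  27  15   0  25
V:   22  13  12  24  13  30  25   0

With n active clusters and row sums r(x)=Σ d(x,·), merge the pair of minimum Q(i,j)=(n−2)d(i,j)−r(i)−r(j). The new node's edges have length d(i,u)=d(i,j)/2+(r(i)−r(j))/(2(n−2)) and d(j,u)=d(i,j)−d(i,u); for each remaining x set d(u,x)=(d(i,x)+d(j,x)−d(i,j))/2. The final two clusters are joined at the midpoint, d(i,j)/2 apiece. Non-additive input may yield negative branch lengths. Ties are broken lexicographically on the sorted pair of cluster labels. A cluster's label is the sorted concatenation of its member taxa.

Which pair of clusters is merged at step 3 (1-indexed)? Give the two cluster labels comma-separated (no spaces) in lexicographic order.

AP,BL

step 1: merge (A,P) at d=2, Q=-223; branch lengths A→5/4, P→3/4; new cluster AP
  updated: d(AP,B)=27/2, d(AP,G)=31/2, d(AP,H)=47/2, d(AP,J)=45/2, d(AP,L)=12, d(AP,V)=45/2
step 2: merge (B,L) at d=5, Q=-369/2; branch lengths B→-3/4, L→23/4; new cluster BL
  updated: d(AP,BL)=41/4, d(BL,G)=37/2, d(BL,H)=21, d(BL,J)=37/2, d(BL,V)=19
step 3: merge (AP,BL) at d=41/4, Q=-281/2; branch lengths AP→6, BL→17/4; new cluster ABLP
  updated: d(ABLP,G)=95/8, d(ABLP,H)=137/8, d(ABLP,J)=123/8, d(ABLP,V)=125/8
step 4: merge (G,H) at d=11, Q=-89; branch lengths G→35/24, H→229/24; new cluster GH
  updated: d(ABLP,GH)=9, d(GH,J)=12, d(GH,V)=25/2
step 5: merge (ABLP,GH) at d=9, Q=-111/2; branch lengths ABLP→49/8, GH→23/8; new cluster ABGHLP
  updated: d(ABGHLP,J)=147/16, d(ABGHLP,V)=153/16
step 6: merge (ABGHLP,J) at d=147/16, Q=-127/4; branch lengths ABGHLP→23/8, J→101/16; new cluster ABGHJLP
  updated: d(ABGHJLP,V)=107/16
step 7: merge (ABGHJLP,V) at d=107/16; branch lengths ABGHJLP→107/32, V→107/32; new cluster ABGHJLPV
final tree: (((((A:5/4,P:3/4):6,(B:-3/4,L:23/4):17/4):49/8,(G:35/24,H:229/24):23/8):23/8,J:101/16):107/32,V:107/32)
total length: 425/8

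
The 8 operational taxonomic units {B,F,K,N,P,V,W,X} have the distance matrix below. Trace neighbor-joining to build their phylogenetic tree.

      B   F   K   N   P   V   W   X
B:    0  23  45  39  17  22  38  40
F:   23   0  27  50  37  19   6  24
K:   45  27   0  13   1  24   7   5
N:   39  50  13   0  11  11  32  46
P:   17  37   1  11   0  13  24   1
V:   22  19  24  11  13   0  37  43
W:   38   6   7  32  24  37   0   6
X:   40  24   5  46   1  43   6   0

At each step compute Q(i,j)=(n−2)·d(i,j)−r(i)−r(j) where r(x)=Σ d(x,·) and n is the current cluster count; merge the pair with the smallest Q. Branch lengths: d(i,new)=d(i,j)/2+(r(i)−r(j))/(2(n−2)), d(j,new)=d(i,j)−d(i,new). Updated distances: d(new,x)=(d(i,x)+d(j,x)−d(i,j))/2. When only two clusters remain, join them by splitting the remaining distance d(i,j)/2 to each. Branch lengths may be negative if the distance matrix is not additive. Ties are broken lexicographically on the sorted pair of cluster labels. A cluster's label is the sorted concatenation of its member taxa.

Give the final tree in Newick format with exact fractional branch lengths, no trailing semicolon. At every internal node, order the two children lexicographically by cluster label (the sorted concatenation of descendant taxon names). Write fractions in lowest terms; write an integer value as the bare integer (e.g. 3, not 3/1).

(((((B:145/8,(N:33/4,V:11/4):55/8):13/3,P:-61/12):279/32,K:13/32):99/32,(F:33/5,W:-3/5):319/32):65/64,X:65/64)

1. join N+V (d=11, Q=-305) ⇒ NV; edges |N|=33/4, |V|=11/4
  updated: d(B,NV)=25, d(F,NV)=29, d(K,NV)=13, d(NV,P)=13/2, d(NV,W)=29, d(NV,X)=39
2. join F+W (d=6, Q=-226) ⇒ FW; edges |F|=33/5, |W|=-3/5
  updated: d(B,FW)=55/2, d(FW,K)=14, d(FW,NV)=26, d(FW,P)=55/2, d(FW,X)=12
3. join B+NV (d=25, Q=-164) ⇒ BNV; edges |B|=145/8, |NV|=55/8
  updated: d(BNV,FW)=57/4, d(BNV,K)=33/2, d(BNV,P)=-3/4, d(BNV,X)=27
4. join BNV+P (d=-3/4, Q=-88) ⇒ BNPV; edges |BNV|=13/3, |P|=-61/12
  updated: d(BNPV,FW)=85/4, d(BNPV,K)=73/8, d(BNPV,X)=115/8
5. join BNPV+K (d=73/8, Q=-437/8) ⇒ BKNPV; edges |BNPV|=279/32, |K|=13/32
  updated: d(BKNPV,FW)=209/16, d(BKNPV,X)=41/8
6. join BKNPV+FW (d=209/16, Q=-483/16) ⇒ BFKNPVW; edges |BKNPV|=99/32, |FW|=319/32
  updated: d(BFKNPVW,X)=65/32
7. join BFKNPVW+X (d=65/32) ⇒ BFKNPVWX; edges |BFKNPVW|=65/64, |X|=65/64
final tree: (((((B:145/8,(N:33/4,V:11/4):55/8):13/3,P:-61/12):279/32,K:13/32):99/32,(F:33/5,W:-3/5):319/32):65/64,X:65/64)
total length: 2095/32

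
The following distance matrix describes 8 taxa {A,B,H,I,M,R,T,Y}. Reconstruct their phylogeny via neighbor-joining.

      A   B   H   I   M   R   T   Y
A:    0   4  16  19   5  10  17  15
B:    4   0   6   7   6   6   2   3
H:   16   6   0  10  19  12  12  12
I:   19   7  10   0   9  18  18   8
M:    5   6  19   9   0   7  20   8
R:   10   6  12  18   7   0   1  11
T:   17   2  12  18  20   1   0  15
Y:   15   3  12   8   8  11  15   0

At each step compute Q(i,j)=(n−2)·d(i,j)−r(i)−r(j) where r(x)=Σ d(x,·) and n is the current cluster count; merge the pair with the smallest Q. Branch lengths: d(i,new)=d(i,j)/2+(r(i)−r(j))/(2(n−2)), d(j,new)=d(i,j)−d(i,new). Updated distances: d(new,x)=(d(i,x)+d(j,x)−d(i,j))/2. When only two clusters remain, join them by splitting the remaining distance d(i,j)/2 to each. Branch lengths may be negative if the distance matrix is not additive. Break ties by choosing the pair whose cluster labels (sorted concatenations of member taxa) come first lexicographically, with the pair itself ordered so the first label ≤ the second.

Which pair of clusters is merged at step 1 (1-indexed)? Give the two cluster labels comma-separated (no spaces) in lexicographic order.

1. join R+T (d=1, Q=-144) ⇒ RT; edges |R|=-7/6, |T|=13/6
  updated: d(A,RT)=13, d(B,RT)=7/2, d(H,RT)=23/2, d(I,RT)=35/2, d(M,RT)=13, d(RT,Y)=25/2
2. join A+M (d=5, Q=-107) ⇒ AM; edges |A|=37/10, |M|=13/10
  updated: d(AM,B)=5/2, d(AM,H)=15, d(AM,I)=23/2, d(AM,RT)=21/2, d(AM,Y)=9
3. join H+I (d=10, Q=-137/2) ⇒ HI; edges |H|=81/16, |I|=79/16
  updated: d(AM,HI)=33/4, d(B,HI)=3/2, d(HI,RT)=19/2, d(HI,Y)=5
4. join HI+Y (d=5, Q=-155/4) ⇒ HIY; edges |HI|=13/8, |Y|=27/8
  updated: d(AM,HIY)=49/8, d(B,HIY)=-1/4, d(HIY,RT)=17/2
5. join AM+HIY (d=49/8, Q=-85/4) ⇒ AHIMY; edges |AM|=17/4, |HIY|=15/8
  updated: d(AHIMY,B)=-31/16, d(AHIMY,RT)=103/16
6. join AHIMY+B (d=-31/16, Q=-8) ⇒ ABHIMY; edges |AHIMY|=1/2, |B|=-39/16
  updated: d(ABHIMY,RT)=95/16
7. join ABHIMY+RT (d=95/16) ⇒ ABHIMRTY; edges |ABHIMY|=95/32, |RT|=95/32
final tree: ((((A:37/10,M:13/10):17/4,((H:81/16,I:79/16):13/8,Y:27/8):15/8):1/2,B:-39/16):95/32,(R:-7/6,T:13/6):95/32)
total length: 249/8

R,T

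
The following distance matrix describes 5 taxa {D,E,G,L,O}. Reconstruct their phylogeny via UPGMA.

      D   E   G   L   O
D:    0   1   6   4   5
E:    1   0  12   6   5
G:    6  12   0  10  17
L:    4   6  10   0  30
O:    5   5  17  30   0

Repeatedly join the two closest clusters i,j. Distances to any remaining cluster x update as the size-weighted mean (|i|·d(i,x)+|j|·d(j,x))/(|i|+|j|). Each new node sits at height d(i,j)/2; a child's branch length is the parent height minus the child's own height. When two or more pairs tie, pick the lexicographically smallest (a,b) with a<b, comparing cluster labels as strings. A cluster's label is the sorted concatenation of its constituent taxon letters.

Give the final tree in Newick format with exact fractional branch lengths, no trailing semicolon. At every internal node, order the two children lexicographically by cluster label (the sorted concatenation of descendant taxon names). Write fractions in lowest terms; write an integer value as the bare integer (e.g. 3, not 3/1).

((((D:1/2,E:1/2):2,L:5/2):13/6,G:14/3):59/24,O:57/8)

step 1: merge (D,E) at d=1; branch lengths D→1/2, E→1/2; new cluster DE
  updated: d(DE,G)=9, d(DE,L)=5, d(DE,O)=5
step 2: merge (DE,L) at d=5; branch lengths DE→2, L→5/2; new cluster DEL
  updated: d(DEL,G)=28/3, d(DEL,O)=40/3
step 3: merge (DEL,G) at d=28/3; branch lengths DEL→13/6, G→14/3; new cluster DEGL
  updated: d(DEGL,O)=57/4
step 4: merge (DEGL,O) at d=57/4; branch lengths DEGL→59/24, O→57/8; new cluster DEGLO
final tree: ((((D:1/2,E:1/2):2,L:5/2):13/6,G:14/3):59/24,O:57/8)
total length: 263/12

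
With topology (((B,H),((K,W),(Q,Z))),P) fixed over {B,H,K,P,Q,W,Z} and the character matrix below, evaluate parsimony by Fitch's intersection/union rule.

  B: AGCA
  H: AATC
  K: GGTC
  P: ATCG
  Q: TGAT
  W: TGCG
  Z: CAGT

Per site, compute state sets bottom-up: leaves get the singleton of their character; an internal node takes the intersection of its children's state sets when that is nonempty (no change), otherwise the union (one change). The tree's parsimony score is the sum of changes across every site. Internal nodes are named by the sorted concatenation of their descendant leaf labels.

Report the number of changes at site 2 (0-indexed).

4

site 0, node BH: B={A} ∩ H={A} → {A} (+0)
site 0, node KW: K={G} ∪ W={T} → {G,T} (+1)
site 0, node QZ: Q={T} ∪ Z={C} → {C,T} (+1)
site 0, node KQWZ: KW={G,T} ∩ QZ={C,T} → {T} (+0)
site 0, node BHKQWZ: BH={A} ∪ KQWZ={T} → {A,T} (+1)
site 0, node BHKPQWZ: BHKQWZ={A,T} ∩ P={A} → {A} (+0)
site 1, node BH: B={G} ∪ H={A} → {A,G} (+1)
site 1, node KW: K={G} ∩ W={G} → {G} (+0)
site 1, node QZ: Q={G} ∪ Z={A} → {A,G} (+1)
site 1, node KQWZ: KW={G} ∩ QZ={A,G} → {G} (+0)
site 1, node BHKQWZ: BH={A,G} ∩ KQWZ={G} → {G} (+0)
site 1, node BHKPQWZ: BHKQWZ={G} ∪ P={T} → {G,T} (+1)
site 2, node BH: B={C} ∪ H={T} → {C,T} (+1)
site 2, node KW: K={T} ∪ W={C} → {C,T} (+1)
site 2, node QZ: Q={A} ∪ Z={G} → {A,G} (+1)
site 2, node KQWZ: KW={C,T} ∪ QZ={A,G} → {A,C,G,T} (+1)
site 2, node BHKQWZ: BH={C,T} ∩ KQWZ={A,C,G,T} → {C,T} (+0)
site 2, node BHKPQWZ: BHKQWZ={C,T} ∩ P={C} → {C} (+0)
site 3, node BH: B={A} ∪ H={C} → {A,C} (+1)
site 3, node KW: K={C} ∪ W={G} → {C,G} (+1)
site 3, node QZ: Q={T} ∩ Z={T} → {T} (+0)
site 3, node KQWZ: KW={C,G} ∪ QZ={T} → {C,G,T} (+1)
site 3, node BHKQWZ: BH={A,C} ∩ KQWZ={C,G,T} → {C} (+0)
site 3, node BHKPQWZ: BHKQWZ={C} ∪ P={G} → {C,G} (+1)
per-site changes: [3, 3, 4, 4]; total = 14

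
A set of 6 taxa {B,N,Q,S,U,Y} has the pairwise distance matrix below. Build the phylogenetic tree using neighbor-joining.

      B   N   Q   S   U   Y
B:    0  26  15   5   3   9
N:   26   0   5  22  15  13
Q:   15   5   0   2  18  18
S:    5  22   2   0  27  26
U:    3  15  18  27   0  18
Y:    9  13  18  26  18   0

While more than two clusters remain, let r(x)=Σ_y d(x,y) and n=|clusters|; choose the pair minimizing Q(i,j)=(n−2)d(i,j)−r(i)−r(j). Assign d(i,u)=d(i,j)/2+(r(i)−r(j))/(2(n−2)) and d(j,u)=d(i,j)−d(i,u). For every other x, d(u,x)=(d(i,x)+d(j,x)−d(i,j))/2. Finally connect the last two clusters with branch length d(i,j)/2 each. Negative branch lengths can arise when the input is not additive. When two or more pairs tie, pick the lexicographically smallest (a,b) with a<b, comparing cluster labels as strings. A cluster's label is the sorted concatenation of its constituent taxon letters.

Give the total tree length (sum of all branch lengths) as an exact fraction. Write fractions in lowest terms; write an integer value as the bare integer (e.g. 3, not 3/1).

1. join Q+S (d=2, Q=-132) ⇒ QS; edges |Q|=-2, |S|=4
  updated: d(B,QS)=9, d(N,QS)=25/2, d(QS,U)=43/2, d(QS,Y)=21
2. join B+U (d=3, Q=-191/2) ⇒ BU; edges |B|=-1/4, |U|=13/4
  updated: d(BU,N)=19, d(BU,QS)=55/4, d(BU,Y)=12
3. join BU+Y (d=12, Q=-267/4) ⇒ BUY; edges |BU|=91/16, |Y|=101/16
  updated: d(BUY,N)=10, d(BUY,QS)=91/8
4. join BUY+N (d=10, Q=-271/8) ⇒ BNUY; edges |BUY|=71/16, |N|=89/16
  updated: d(BNUY,QS)=111/16
5. join BNUY+QS (d=111/16) ⇒ BNQSUY; edges |BNUY|=111/32, |QS|=111/32
final tree: ((((B:-1/4,U:13/4):91/16,Y:101/16):71/16,N:89/16):111/32,(Q:-2,S:4):111/32)
total length: 543/16

543/16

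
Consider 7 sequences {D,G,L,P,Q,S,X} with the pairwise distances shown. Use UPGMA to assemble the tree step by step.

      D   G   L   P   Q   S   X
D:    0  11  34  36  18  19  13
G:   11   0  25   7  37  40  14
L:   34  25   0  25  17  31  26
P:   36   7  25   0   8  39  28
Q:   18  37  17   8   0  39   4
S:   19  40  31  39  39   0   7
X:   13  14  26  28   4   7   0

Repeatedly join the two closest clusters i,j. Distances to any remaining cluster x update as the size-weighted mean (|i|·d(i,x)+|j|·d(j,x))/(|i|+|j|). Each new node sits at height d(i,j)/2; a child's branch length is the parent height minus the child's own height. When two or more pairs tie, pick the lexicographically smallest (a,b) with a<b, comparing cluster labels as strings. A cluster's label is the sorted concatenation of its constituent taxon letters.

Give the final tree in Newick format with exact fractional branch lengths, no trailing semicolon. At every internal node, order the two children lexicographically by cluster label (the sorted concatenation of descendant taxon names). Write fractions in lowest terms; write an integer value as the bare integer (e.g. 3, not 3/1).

iteration 1: select Q,X (d=4); attach at lengths (2, 2); label the merged cluster QX
  updated: d(D,QX)=31/2, d(G,QX)=51/2, d(L,QX)=43/2, d(P,QX)=18, d(QX,S)=23
iteration 2: select G,P (d=7); attach at lengths (7/2, 7/2); label the merged cluster GP
  updated: d(D,GP)=47/2, d(GP,L)=25, d(GP,QX)=87/4, d(GP,S)=79/2
iteration 3: select D,QX (d=31/2); attach at lengths (31/4, 23/4); label the merged cluster DQX
  updated: d(DQX,GP)=67/3, d(DQX,L)=77/3, d(DQX,S)=65/3
iteration 4: select DQX,S (d=65/3); attach at lengths (37/12, 65/6); label the merged cluster DQSX
  updated: d(DQSX,GP)=213/8, d(DQSX,L)=27
iteration 5: select GP,L (d=25); attach at lengths (9, 25/2); label the merged cluster GLP
  updated: d(DQSX,GLP)=107/4
iteration 6: select DQSX,GLP (d=107/4); attach at lengths (61/24, 7/8); label the merged cluster DGLPQSX
final tree: (((D:31/4,(Q:2,X:2):23/4):37/12,S:65/6):61/24,((G:7/2,P:7/2):9,L:25/2):7/8)
total length: 190/3

(((D:31/4,(Q:2,X:2):23/4):37/12,S:65/6):61/24,((G:7/2,P:7/2):9,L:25/2):7/8)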